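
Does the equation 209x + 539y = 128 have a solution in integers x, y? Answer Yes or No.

gcd(209, 539): 539 = 2·209 + 121; 209 = 1·121 + 88; 121 = 1·88 + 33; 88 = 2·33 + 22; 33 = 1·22 + 11; 22 = 2·11 + 0 → 11
11 does not divide 128, so a solution does not exist.

No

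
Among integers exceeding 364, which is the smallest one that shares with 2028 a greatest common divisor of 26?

Multiples of 26 above 364: 26·15, 26·16, … . Need the cofactor coprime to 2028/26 = 78.
Checking s = 15, 16, … the first with gcd(s, 78) = 1 is s = 17, giving 442.

442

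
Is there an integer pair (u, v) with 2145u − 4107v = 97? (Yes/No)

By Bézout, 2145u − 4107v = 97 has integer solutions iff gcd(2145, 4107) | 97.
Euclid: 4107 = 1·2145 + 1962; 2145 = 1·1962 + 183; 1962 = 10·183 + 132; 183 = 1·132 + 51; 132 = 2·51 + 30; 51 = 1·30 + 21; 30 = 1·21 + 9; 21 = 2·9 + 3; 9 = 3·3 + 0. gcd = 3; 97 mod 3 = 1. No.

No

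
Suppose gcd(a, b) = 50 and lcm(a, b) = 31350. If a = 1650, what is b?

950

a·b = gcd·lcm = 50·31350 = 1567500, so b = 1567500/1650 = 950.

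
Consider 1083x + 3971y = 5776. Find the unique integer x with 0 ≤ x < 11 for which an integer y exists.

gcd(1083, 3971) = 361 (Euclid: 3971 = 3·1083 + 722; 1083 = 1·722 + 361; 722 = 2·361 + 0), and 361 | 5776.
Extended Euclid: 1083·(4) + 3971·(-1) = 361. Scale by 16: x₀ = 64.
General solution x = x₀ + 11t; reducing mod 11 gives x = 9 (and y = -1).

9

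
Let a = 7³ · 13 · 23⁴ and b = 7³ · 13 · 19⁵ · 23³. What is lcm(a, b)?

max exponent per prime: 7³ · 13 · 19⁵ · 23⁴ = 3089703616334881

3089703616334881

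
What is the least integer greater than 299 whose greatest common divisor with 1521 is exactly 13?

325

1521 = 13·117. Any x with gcd(x, 1521) = 13 is a multiple of 13, say 13s, with s coprime to 117.
Need s > 299/13, so s ≥ 24. First s ≥ 24 with gcd(s, 117) = 1 is s = 25. Thus x = 13·25 = 325.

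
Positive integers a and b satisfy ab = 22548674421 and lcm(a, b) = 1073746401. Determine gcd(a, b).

21

From gcd × lcm = ab: gcd = 22548674421 / 1073746401 = 21.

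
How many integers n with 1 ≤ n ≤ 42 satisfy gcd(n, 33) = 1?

26

33 = 3·11. Inclusion–exclusion on these primes:
42 − ⌊42/3⌋ − ⌊42/11⌋ + ⌊42/33⌋ = 26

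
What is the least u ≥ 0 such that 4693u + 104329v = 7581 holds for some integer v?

Euclid: 104329 = 22·4693 + 1083; 4693 = 4·1083 + 361; 1083 = 3·361 + 0 → gcd = 361; 7581 = 361·21.
Back-substitution yields 4693·(89) + 104329·(-4) = 361, so one solution is u = 89·21 = 1869, v = -4·21 = -84.
Solutions in u differ by 104329/361 = 289; the one in [0, 289) is 1869 mod 289 = 135.

135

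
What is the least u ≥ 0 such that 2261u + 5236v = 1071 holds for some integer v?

19

gcd(2261, 5236) = 119 (Euclid: 5236 = 2·2261 + 714; 2261 = 3·714 + 119; 714 = 6·119 + 0), and 119 | 1071.
Extended Euclid: 2261·(7) + 5236·(-3) = 119. Scale by 9: u₀ = 63.
General solution u = u₀ + 44t; reducing mod 44 gives u = 19 (and v = -8).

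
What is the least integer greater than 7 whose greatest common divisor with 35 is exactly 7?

35 = 7·5. Any t with gcd(t, 35) = 7 is a multiple of 7, say 7s, with s coprime to 5.
Need s > 7/7, so s ≥ 2. First s ≥ 2 with gcd(s, 5) = 1 is s = 2. Thus t = 7·2 = 14.

14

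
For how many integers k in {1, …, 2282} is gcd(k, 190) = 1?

865

Prime factors of 190: 2, 5, 19. Count integers ≤ 2282 divisible by none of them.
By inclusion–exclusion: 2282 − ⌊2282/2⌋ − ⌊2282/5⌋ − ⌊2282/19⌋ + ⌊2282/10⌋ + ⌊2282/38⌋ + ⌊2282/95⌋ − ⌊2282/190⌋ = 865.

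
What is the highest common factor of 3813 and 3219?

Euclid: 3813 = 1·3219 + 594; 3219 = 5·594 + 249; 594 = 2·249 + 96; 249 = 2·96 + 57; 96 = 1·57 + 39; 57 = 1·39 + 18; 39 = 2·18 + 3; 18 = 6·3 + 0. Last nonzero remainder: 3.

3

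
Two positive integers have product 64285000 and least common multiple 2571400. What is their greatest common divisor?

25

gcd·lcm = product, so gcd = 64285000/2571400 = 25.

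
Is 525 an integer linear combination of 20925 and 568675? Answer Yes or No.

By Bézout, 20925p + 568675q = 525 has integer solutions iff gcd(20925, 568675) | 525.
Euclid: 568675 = 27·20925 + 3700; 20925 = 5·3700 + 2425; 3700 = 1·2425 + 1275; 2425 = 1·1275 + 1150; 1275 = 1·1150 + 125; 1150 = 9·125 + 25; 125 = 5·25 + 0. gcd = 25; 525 mod 25 = 0. Yes.

Yes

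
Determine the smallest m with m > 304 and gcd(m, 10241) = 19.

323

gcd(m, 10241) = 19 forces 19 | m; write m = 19s. Then gcd(19s, 19·539) = 19·gcd(s, 539), so need gcd(s, 539) = 1.
19s > 304 gives s ≥ 17. The least s ≥ 17 coprime to 539 is 17, so m = 19·17 = 323.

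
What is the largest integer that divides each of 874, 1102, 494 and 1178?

gcd(874, 1102): 1102 = 1·874 + 228; 874 = 3·228 + 190; 228 = 1·190 + 38; 190 = 5·38 + 0 → 38
gcd(38, 494): 494 = 13·38 + 0 → 38
gcd(38, 1178): 1178 = 31·38 + 0 → 38

38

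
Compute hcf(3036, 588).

Euclid: 3036 = 5·588 + 96; 588 = 6·96 + 12; 96 = 8·12 + 0. Last nonzero remainder: 12.

12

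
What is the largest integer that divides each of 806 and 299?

806 = 2 · 13 · 31
299 = 13 · 23
Common: 13 = 13

13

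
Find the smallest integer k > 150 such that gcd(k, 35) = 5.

155

gcd(k, 35) = 5 forces 5 | k; write k = 5s. Then gcd(5s, 5·7) = 5·gcd(s, 7), so need gcd(s, 7) = 1.
5s > 150 gives s ≥ 31. The least s ≥ 31 coprime to 7 is 31, so k = 5·31 = 155.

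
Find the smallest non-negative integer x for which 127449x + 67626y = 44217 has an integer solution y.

3

Reduce mod 67626: 127449x ≡ 44217 (mod 67626). With g = gcd(127449, 67626) = 2601 dividing 44217, divide through: 49x ≡ 17 (mod 26).
Since gcd(49, 26) = 1, x ≡ 17·(49)⁻¹ ≡ 3 (mod 26). Smallest non-negative: 3.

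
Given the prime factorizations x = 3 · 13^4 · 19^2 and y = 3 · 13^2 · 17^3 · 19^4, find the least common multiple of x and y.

max exponent per prime: 3 · 13^4 · 17^3 · 19^4 = 54860003615859

54860003615859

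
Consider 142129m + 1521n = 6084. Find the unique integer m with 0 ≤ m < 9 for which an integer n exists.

0

Euclid: 142129 = 93·1521 + 676; 1521 = 2·676 + 169; 676 = 4·169 + 0 → gcd = 169; 6084 = 169·36.
Back-substitution yields 142129·(-2) + 1521·(187) = 169, so one solution is m = -2·36 = -72, n = 187·36 = 6732.
Solutions in m differ by 1521/169 = 9; the one in [0, 9) is -72 mod 9 = 0.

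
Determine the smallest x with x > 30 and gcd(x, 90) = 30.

60

gcd(x, 90) = 30 forces 30 | x; write x = 30s. Then gcd(30s, 30·3) = 30·gcd(s, 3), so need gcd(s, 3) = 1.
30s > 30 gives s ≥ 2. The least s ≥ 2 coprime to 3 is 2, so x = 30·2 = 60.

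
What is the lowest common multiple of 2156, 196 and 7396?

3986444

lcm(2156, 196) = 2156·196/gcd = 422576/196 = 2156
lcm(2156, 7396) = 2156·7396/gcd = 15945776/4 = 3986444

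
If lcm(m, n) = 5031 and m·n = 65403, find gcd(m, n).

13

From gcd × lcm = mn: gcd = 65403 / 5031 = 13.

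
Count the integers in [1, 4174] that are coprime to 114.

1318

Prime factors of 114: 2, 3, 19. Count integers ≤ 4174 divisible by none of them.
By inclusion–exclusion: 4174 − ⌊4174/2⌋ − ⌊4174/3⌋ − ⌊4174/19⌋ + ⌊4174/6⌋ + ⌊4174/38⌋ + ⌊4174/57⌋ − ⌊4174/114⌋ = 1318.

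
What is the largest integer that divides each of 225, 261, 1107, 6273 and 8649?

9

gcd(225, 261): 261 = 1·225 + 36; 225 = 6·36 + 9; 36 = 4·9 + 0 → 9
gcd(9, 1107): 1107 = 123·9 + 0 → 9
gcd(9, 6273): 6273 = 697·9 + 0 → 9
gcd(9, 8649): 8649 = 961·9 + 0 → 9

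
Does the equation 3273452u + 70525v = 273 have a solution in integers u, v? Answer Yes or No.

Yes

By Bézout, 3273452u + 70525v = 273 has integer solutions iff gcd(3273452, 70525) | 273.
Euclid: 3273452 = 46·70525 + 29302; 70525 = 2·29302 + 11921; 29302 = 2·11921 + 5460; 11921 = 2·5460 + 1001; 5460 = 5·1001 + 455; 1001 = 2·455 + 91; 455 = 5·91 + 0. gcd = 91; 273 mod 91 = 0. Yes.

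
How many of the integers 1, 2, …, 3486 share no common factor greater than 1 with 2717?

2772

Prime factors of 2717: 11, 13, 19. Count integers ≤ 3486 divisible by none of them.
By inclusion–exclusion: 3486 − ⌊3486/11⌋ − ⌊3486/13⌋ − ⌊3486/19⌋ + ⌊3486/143⌋ + ⌊3486/209⌋ + ⌊3486/247⌋ − ⌊3486/2717⌋ = 2772.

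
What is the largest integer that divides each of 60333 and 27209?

1183

Euclid: 60333 = 2·27209 + 5915; 27209 = 4·5915 + 3549; 5915 = 1·3549 + 2366; 3549 = 1·2366 + 1183; 2366 = 2·1183 + 0. Last nonzero remainder: 1183.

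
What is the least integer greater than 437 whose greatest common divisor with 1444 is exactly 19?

Multiples of 19 above 437: 19·24, 19·25, … . Need the cofactor coprime to 1444/19 = 76.
Checking s = 24, 25, … the first with gcd(s, 76) = 1 is s = 25, giving 475.

475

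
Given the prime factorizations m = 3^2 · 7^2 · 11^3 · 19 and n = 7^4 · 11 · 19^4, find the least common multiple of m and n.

max exponent per prime: 3^2 · 7^4 · 11^3 · 19^4 = 3748237736859

3748237736859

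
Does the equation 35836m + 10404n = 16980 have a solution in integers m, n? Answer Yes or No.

No

By Bézout, 35836m + 10404n = 16980 has integer solutions iff gcd(35836, 10404) | 16980.
Euclid: 35836 = 3·10404 + 4624; 10404 = 2·4624 + 1156; 4624 = 4·1156 + 0. gcd = 1156; 16980 mod 1156 = 796. No.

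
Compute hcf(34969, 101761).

121

34969 = 11² · 17²
101761 = 11² · 29²
Common: 11² = 121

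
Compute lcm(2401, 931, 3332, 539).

34123012

lcm(2401, 931) = 2401·931/gcd = 2235331/49 = 45619
lcm(45619, 3332) = 45619·3332/gcd = 152002508/49 = 3102092
lcm(3102092, 539) = 3102092·539/gcd = 1672027588/49 = 34123012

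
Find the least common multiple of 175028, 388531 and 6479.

175028 = 2² · 7² · 19 · 47; 388531 = 11² · 13² · 19; 6479 = 11 · 19 · 31
lcm takes max exponent of each prime: 2² · 7² · 11² · 13² · 19 · 31 · 47 = 110953574732

110953574732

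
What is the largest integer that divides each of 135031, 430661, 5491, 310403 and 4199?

gcd(135031, 430661): 430661 = 3·135031 + 25568; 135031 = 5·25568 + 7191; 25568 = 3·7191 + 3995; 7191 = 1·3995 + 3196; 3995 = 1·3196 + 799; 3196 = 4·799 + 0 → 799
gcd(799, 5491): 5491 = 6·799 + 697; 799 = 1·697 + 102; 697 = 6·102 + 85; 102 = 1·85 + 17; 85 = 5·17 + 0 → 17
gcd(17, 310403): 310403 = 18259·17 + 0 → 17
gcd(17, 4199): 4199 = 247·17 + 0 → 17

17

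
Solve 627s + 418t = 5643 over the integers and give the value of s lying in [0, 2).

1

Reduce mod 418: 627s ≡ 5643 (mod 418). With g = gcd(627, 418) = 209 dividing 5643, divide through: 3s ≡ 27 (mod 2).
Since gcd(3, 2) = 1, s ≡ 27·(3)⁻¹ ≡ 1 (mod 2). Smallest non-negative: 1.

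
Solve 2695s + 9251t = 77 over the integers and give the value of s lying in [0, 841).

Reduce mod 9251: 2695s ≡ 77 (mod 9251). With g = gcd(2695, 9251) = 11 dividing 77, divide through: 245s ≡ 7 (mod 841).
Since gcd(245, 841) = 1, s ≡ 7·(245)⁻¹ ≡ 817 (mod 841). Smallest non-negative: 817.

817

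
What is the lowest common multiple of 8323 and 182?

gcd first: 8323 = 45·182 + 133; 182 = 1·133 + 49; 133 = 2·49 + 35; 49 = 1·35 + 14; 35 = 2·14 + 7; 14 = 2·7 + 0 → gcd = 7
lcm = 8323·182/gcd = 1514786/7 = 216398

216398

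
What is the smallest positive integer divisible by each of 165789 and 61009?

59849829

gcd first: 165789 = 2·61009 + 43771; 61009 = 1·43771 + 17238; 43771 = 2·17238 + 9295; 17238 = 1·9295 + 7943; 9295 = 1·7943 + 1352; 7943 = 5·1352 + 1183; 1352 = 1·1183 + 169; 1183 = 7·169 + 0 → gcd = 169
lcm = 165789·61009/gcd = 10114621101/169 = 59849829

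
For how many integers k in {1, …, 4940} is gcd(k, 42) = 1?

1412

Prime factors of 42: 2, 3, 7. Count integers ≤ 4940 divisible by none of them.
By inclusion–exclusion: 4940 − ⌊4940/2⌋ − ⌊4940/3⌋ − ⌊4940/7⌋ + ⌊4940/6⌋ + ⌊4940/14⌋ + ⌊4940/21⌋ − ⌊4940/42⌋ = 1412.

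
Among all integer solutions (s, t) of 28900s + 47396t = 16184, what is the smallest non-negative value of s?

35

Euclid: 47396 = 1·28900 + 18496; 28900 = 1·18496 + 10404; 18496 = 1·10404 + 8092; 10404 = 1·8092 + 2312; 8092 = 3·2312 + 1156; 2312 = 2·1156 + 0 → gcd = 1156; 16184 = 1156·14.
Back-substitution yields 28900·(-18) + 47396·(11) = 1156, so one solution is s = -18·14 = -252, t = 11·14 = 154.
Solutions in s differ by 47396/1156 = 41; the one in [0, 41) is -252 mod 41 = 35.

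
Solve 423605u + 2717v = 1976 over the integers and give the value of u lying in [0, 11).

Reduce mod 2717: 423605u ≡ 1976 (mod 2717). With g = gcd(423605, 2717) = 247 dividing 1976, divide through: 1715u ≡ 8 (mod 11).
Since gcd(1715, 11) = 1, u ≡ 8·(1715)⁻¹ ≡ 3 (mod 11). Smallest non-negative: 3.

3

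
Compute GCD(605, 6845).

5

Euclid: 6845 = 11·605 + 190; 605 = 3·190 + 35; 190 = 5·35 + 15; 35 = 2·15 + 5; 15 = 3·5 + 0. Last nonzero remainder: 5.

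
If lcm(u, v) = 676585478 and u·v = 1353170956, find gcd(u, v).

gcd·lcm = product, so gcd = 1353170956/676585478 = 2.

2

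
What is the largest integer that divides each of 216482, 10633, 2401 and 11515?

49

gcd(216482, 10633): 216482 = 20·10633 + 3822; 10633 = 2·3822 + 2989; 3822 = 1·2989 + 833; 2989 = 3·833 + 490; 833 = 1·490 + 343; 490 = 1·343 + 147; 343 = 2·147 + 49; 147 = 3·49 + 0 → 49
gcd(49, 2401): 2401 = 49·49 + 0 → 49
gcd(49, 11515): 11515 = 235·49 + 0 → 49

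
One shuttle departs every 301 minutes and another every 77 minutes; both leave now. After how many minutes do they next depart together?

3311

301 = 7 · 43; 77 = 7 · 11
max exponents: 7 · 11 · 43 = 3311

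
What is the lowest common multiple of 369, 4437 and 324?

lcm(369, 4437) = 369·4437/gcd = 1637253/9 = 181917
lcm(181917, 324) = 181917·324/gcd = 58941108/9 = 6549012

6549012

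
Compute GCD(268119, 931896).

9

Euclid: 931896 = 3·268119 + 127539; 268119 = 2·127539 + 13041; 127539 = 9·13041 + 10170; 13041 = 1·10170 + 2871; 10170 = 3·2871 + 1557; 2871 = 1·1557 + 1314; 1557 = 1·1314 + 243; 1314 = 5·243 + 99; 243 = 2·99 + 45; 99 = 2·45 + 9; 45 = 5·9 + 0. Last nonzero remainder: 9.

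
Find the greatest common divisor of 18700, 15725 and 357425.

gcd(18700, 15725): 18700 = 1·15725 + 2975; 15725 = 5·2975 + 850; 2975 = 3·850 + 425; 850 = 2·425 + 0 → 425
gcd(425, 357425): 357425 = 841·425 + 0 → 425

425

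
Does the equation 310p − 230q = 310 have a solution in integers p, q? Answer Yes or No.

By Bézout, 310p − 230q = 310 has integer solutions iff gcd(310, 230) | 310.
Euclid: 310 = 1·230 + 80; 230 = 2·80 + 70; 80 = 1·70 + 10; 70 = 7·10 + 0. gcd = 10; 310 mod 10 = 0. Yes.

Yes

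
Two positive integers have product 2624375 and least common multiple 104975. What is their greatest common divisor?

gcd·lcm = product, so gcd = 2624375/104975 = 25.

25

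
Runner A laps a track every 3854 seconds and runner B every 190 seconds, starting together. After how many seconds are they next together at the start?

3854 = 2 · 41 · 47; 190 = 2 · 5 · 19
max exponents: 2 · 5 · 19 · 41 · 47 = 366130

366130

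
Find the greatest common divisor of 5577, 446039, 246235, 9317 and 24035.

11

5577 = 3 · 11 · 13²; 446039 = 11 · 23 · 41 · 43; 246235 = 5 · 11³ · 37; 9317 = 7 · 11³; 24035 = 5 · 11 · 19 · 23
gcd takes min exponent of each prime: 11 = 11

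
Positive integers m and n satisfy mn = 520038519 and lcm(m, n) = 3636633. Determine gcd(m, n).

From gcd × lcm = mn: gcd = 520038519 / 3636633 = 143.

143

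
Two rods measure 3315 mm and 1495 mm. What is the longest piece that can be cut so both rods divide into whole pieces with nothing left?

65

Euclid: 3315 = 2·1495 + 325; 1495 = 4·325 + 195; 325 = 1·195 + 130; 195 = 1·130 + 65; 130 = 2·65 + 0. Last nonzero remainder: 65.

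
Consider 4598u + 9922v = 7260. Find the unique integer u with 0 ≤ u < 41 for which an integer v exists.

gcd(4598, 9922) = 242 (Euclid: 9922 = 2·4598 + 726; 4598 = 6·726 + 242; 726 = 3·242 + 0), and 242 | 7260.
Extended Euclid: 4598·(13) + 9922·(-6) = 242. Scale by 30: u₀ = 390.
General solution u = u₀ + 41t; reducing mod 41 gives u = 21 (and v = -9).

21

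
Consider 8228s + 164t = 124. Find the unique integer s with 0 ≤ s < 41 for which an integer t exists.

Euclid: 8228 = 50·164 + 28; 164 = 5·28 + 24; 28 = 1·24 + 4; 24 = 6·4 + 0 → gcd = 4; 124 = 4·31.
Back-substitution yields 8228·(6) + 164·(-301) = 4, so one solution is s = 6·31 = 186, t = -301·31 = -9331.
Solutions in s differ by 164/4 = 41; the one in [0, 41) is 186 mod 41 = 22.

22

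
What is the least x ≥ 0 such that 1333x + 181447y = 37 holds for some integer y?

Euclid: 181447 = 136·1333 + 159; 1333 = 8·159 + 61; 159 = 2·61 + 37; 61 = 1·37 + 24; 37 = 1·24 + 13; 24 = 1·13 + 11; 13 = 1·11 + 2; 11 = 5·2 + 1; 2 = 2·1 + 0 → gcd = 1; 37 = 1·37.
Back-substitution yields 1333·(83305) + 181447·(-612) = 1, so one solution is x = 83305·37 = 3082285, y = -612·37 = -22644.
Solutions in x differ by 181447/1 = 181447; the one in [0, 181447) is 3082285 mod 181447 = 179133.

179133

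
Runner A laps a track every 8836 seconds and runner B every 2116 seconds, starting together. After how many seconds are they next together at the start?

8836 = 2² · 47²; 2116 = 2² · 23²
max exponents: 2² · 23² · 47² = 4674244

4674244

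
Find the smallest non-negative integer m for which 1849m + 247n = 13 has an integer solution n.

Reduce mod 247: 1849m ≡ 13 (mod 247). With g = gcd(1849, 247) = 1 dividing 13, divide through: 1849m ≡ 13 (mod 247).
Since gcd(1849, 247) = 1, m ≡ 13·(1849)⁻¹ ≡ 208 (mod 247). Smallest non-negative: 208.

208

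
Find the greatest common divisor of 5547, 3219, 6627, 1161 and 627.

3

5547 = 3 · 43²; 3219 = 3 · 29 · 37; 6627 = 3 · 47²; 1161 = 3³ · 43; 627 = 3 · 11 · 19
gcd takes min exponent of each prime: 3 = 3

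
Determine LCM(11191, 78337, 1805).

lcm(11191, 78337) = 11191·78337/gcd = 876669367/11191 = 78337
lcm(78337, 1805) = 78337·1805/gcd = 141398285/361 = 391685

391685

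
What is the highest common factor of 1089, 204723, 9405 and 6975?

gcd(1089, 204723): 204723 = 187·1089 + 1080; 1089 = 1·1080 + 9; 1080 = 120·9 + 0 → 9
gcd(9, 9405): 9405 = 1045·9 + 0 → 9
gcd(9, 6975): 6975 = 775·9 + 0 → 9

9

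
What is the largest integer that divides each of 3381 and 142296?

3381 = 3 · 7² · 23
142296 = 2³ · 3 · 7² · 11²
Common: 3 · 7² = 147

147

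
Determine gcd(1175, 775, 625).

25

1175 = 5² · 47; 775 = 5² · 31; 625 = 5⁴
gcd takes min exponent of each prime: 5² = 25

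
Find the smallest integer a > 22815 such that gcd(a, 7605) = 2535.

25350

Multiples of 2535 above 22815: 2535·10, 2535·11, … . Need the cofactor coprime to 7605/2535 = 3.
Checking s = 10, 11, … the first with gcd(s, 3) = 1 is s = 10, giving 25350.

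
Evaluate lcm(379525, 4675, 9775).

96019825

lcm(379525, 4675) = 379525·4675/gcd = 1774279375/425 = 4174775
lcm(4174775, 9775) = 4174775·9775/gcd = 40808425625/425 = 96019825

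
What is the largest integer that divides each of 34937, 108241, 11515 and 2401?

49

34937 = 7² · 23 · 31; 108241 = 7² · 47²; 11515 = 5 · 7² · 47; 2401 = 7⁴
gcd takes min exponent of each prime: 7² = 49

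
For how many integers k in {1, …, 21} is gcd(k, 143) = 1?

Prime factors of 143: 11, 13. Count integers ≤ 21 divisible by none of them.
By inclusion–exclusion: 21 − ⌊21/11⌋ − ⌊21/13⌋ + ⌊21/143⌋ = 19.

19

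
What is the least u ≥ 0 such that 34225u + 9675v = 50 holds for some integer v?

227

gcd(34225, 9675) = 25 (Euclid: 34225 = 3·9675 + 5200; 9675 = 1·5200 + 4475; 5200 = 1·4475 + 725; 4475 = 6·725 + 125; 725 = 5·125 + 100; 125 = 1·100 + 25; 100 = 4·25 + 0), and 25 | 50.
Extended Euclid: 34225·(-80) + 9675·(283) = 25. Scale by 2: u₀ = -160.
General solution u = u₀ + 387t; reducing mod 387 gives u = 227 (and v = -803).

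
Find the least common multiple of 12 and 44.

132

12 = 2² · 3; 44 = 2² · 11
max exponents: 2² · 3 · 11 = 132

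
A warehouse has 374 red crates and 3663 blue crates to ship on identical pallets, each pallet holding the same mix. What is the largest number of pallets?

11

374 = 2 · 11 · 17
3663 = 3² · 11 · 37
Common: 11 = 11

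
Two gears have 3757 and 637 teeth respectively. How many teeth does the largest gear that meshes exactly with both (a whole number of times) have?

3757 = 13 · 17²
637 = 7² · 13
Common: 13 = 13

13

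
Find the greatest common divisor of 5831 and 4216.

17

5831 = 7³ · 17
4216 = 2³ · 17 · 31
Common: 17 = 17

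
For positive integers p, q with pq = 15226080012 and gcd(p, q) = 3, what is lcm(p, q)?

Since gcd(p,q)·lcm(p,q) = pq, lcm = 15226080012/3 = 5075360004.

5075360004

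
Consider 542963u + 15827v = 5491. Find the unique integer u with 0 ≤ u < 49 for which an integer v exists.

Euclid: 542963 = 34·15827 + 4845; 15827 = 3·4845 + 1292; 4845 = 3·1292 + 969; 1292 = 1·969 + 323; 969 = 3·323 + 0 → gcd = 323; 5491 = 323·17.
Back-substitution yields 542963·(-13) + 15827·(446) = 323, so one solution is u = -13·17 = -221, v = 446·17 = 7582.
Solutions in u differ by 15827/323 = 49; the one in [0, 49) is -221 mod 49 = 24.

24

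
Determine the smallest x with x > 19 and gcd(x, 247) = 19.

gcd(x, 247) = 19 forces 19 | x; write x = 19s. Then gcd(19s, 19·13) = 19·gcd(s, 13), so need gcd(s, 13) = 1.
19s > 19 gives s ≥ 2. The least s ≥ 2 coprime to 13 is 2, so x = 19·2 = 38.

38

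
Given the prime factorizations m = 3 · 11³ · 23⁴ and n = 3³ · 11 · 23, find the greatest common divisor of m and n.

min exponent per shared prime: 3 · 11 · 23 = 759

759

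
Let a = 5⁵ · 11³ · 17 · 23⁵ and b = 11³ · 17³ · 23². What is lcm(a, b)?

131526729545715625

max exponent per prime: 5⁵ · 11³ · 17³ · 23⁵ = 131526729545715625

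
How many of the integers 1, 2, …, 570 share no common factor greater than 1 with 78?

175

Prime factors of 78: 2, 3, 13. Count integers ≤ 570 divisible by none of them.
By inclusion–exclusion: 570 − ⌊570/2⌋ − ⌊570/3⌋ − ⌊570/13⌋ + ⌊570/6⌋ + ⌊570/26⌋ + ⌊570/39⌋ − ⌊570/78⌋ = 175.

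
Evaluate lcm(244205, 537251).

2686255

gcd first: 537251 = 2·244205 + 48841; 244205 = 5·48841 + 0 → gcd = 48841
lcm = 244205·537251/gcd = 131199380455/48841 = 2686255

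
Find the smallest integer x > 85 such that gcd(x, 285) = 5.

285 = 5·57. Any x with gcd(x, 285) = 5 is a multiple of 5, say 5s, with s coprime to 57.
Need s > 85/5, so s ≥ 18. First s ≥ 18 with gcd(s, 57) = 1 is s = 20. Thus x = 5·20 = 100.

100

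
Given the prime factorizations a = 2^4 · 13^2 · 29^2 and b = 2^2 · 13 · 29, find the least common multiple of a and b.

max exponent per prime: 2^4 · 13^2 · 29^2 = 2274064

2274064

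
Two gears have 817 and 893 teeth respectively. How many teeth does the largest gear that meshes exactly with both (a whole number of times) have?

Euclid: 893 = 1·817 + 76; 817 = 10·76 + 57; 76 = 1·57 + 19; 57 = 3·19 + 0. Last nonzero remainder: 19.

19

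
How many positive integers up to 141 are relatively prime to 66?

43

66 = 2·3·11. Inclusion–exclusion on these primes:
141 − ⌊141/2⌋ − ⌊141/3⌋ − ⌊141/11⌋ + ⌊141/6⌋ + ⌊141/22⌋ + ⌊141/33⌋ − ⌊141/66⌋ = 43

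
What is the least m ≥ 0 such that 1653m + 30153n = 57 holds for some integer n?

73

gcd(1653, 30153) = 57 (Euclid: 30153 = 18·1653 + 399; 1653 = 4·399 + 57; 399 = 7·57 + 0), and 57 | 57.
Extended Euclid: 1653·(73) + 30153·(-4) = 57. Scale by 1: m₀ = 73.
General solution m = m₀ + 529t; reducing mod 529 gives m = 73 (and n = -4).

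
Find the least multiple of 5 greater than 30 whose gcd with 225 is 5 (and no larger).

gcd(m, 225) = 5 forces 5 | m; write m = 5s. Then gcd(5s, 5·45) = 5·gcd(s, 45), so need gcd(s, 45) = 1.
5s > 30 gives s ≥ 7. The least s ≥ 7 coprime to 45 is 7, so m = 5·7 = 35.

35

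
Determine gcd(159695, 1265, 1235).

5

gcd(159695, 1265): 159695 = 126·1265 + 305; 1265 = 4·305 + 45; 305 = 6·45 + 35; 45 = 1·35 + 10; 35 = 3·10 + 5; 10 = 2·5 + 0 → 5
gcd(5, 1235): 1235 = 247·5 + 0 → 5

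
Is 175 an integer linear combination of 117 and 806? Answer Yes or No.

No

gcd(117, 806): 806 = 6·117 + 104; 117 = 1·104 + 13; 104 = 8·13 + 0 → 13
13 does not divide 175, so a solution does not exist.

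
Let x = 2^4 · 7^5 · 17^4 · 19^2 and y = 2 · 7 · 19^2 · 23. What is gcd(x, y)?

5054

min exponent per shared prime: 2 · 7 · 19^2 = 5054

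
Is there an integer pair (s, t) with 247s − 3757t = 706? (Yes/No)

By Bézout, 247s − 3757t = 706 has integer solutions iff gcd(247, 3757) | 706.
Euclid: 3757 = 15·247 + 52; 247 = 4·52 + 39; 52 = 1·39 + 13; 39 = 3·13 + 0. gcd = 13; 706 mod 13 = 4. No.

No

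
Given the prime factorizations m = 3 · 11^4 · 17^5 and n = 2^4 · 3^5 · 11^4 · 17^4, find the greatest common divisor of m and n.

min exponent per shared prime: 3 · 11^4 · 17^4 = 3668492883

3668492883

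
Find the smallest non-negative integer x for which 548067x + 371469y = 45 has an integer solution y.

54339

Reduce mod 371469: 548067x ≡ 45 (mod 371469). With g = gcd(548067, 371469) = 3 dividing 45, divide through: 182689x ≡ 15 (mod 123823).
Since gcd(182689, 123823) = 1, x ≡ 15·(182689)⁻¹ ≡ 54339 (mod 123823). Smallest non-negative: 54339.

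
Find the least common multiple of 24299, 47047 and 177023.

5083569491

lcm(24299, 47047) = 24299·47047/gcd = 1143195053/517 = 2211209
lcm(2211209, 177023) = 2211209·177023/gcd = 391434850807/77 = 5083569491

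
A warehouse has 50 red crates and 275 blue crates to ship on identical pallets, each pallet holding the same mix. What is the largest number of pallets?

50 = 2 · 5²
275 = 5² · 11
Common: 5² = 25

25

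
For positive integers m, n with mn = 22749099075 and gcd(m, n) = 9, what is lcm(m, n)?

Since gcd(m,n)·lcm(m,n) = mn, lcm = 22749099075/9 = 2527677675.

2527677675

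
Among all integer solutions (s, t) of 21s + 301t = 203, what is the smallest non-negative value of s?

24

Euclid: 301 = 14·21 + 7; 21 = 3·7 + 0 → gcd = 7; 203 = 7·29.
Back-substitution yields 21·(-14) + 301·(1) = 7, so one solution is s = -14·29 = -406, t = 1·29 = 29.
Solutions in s differ by 301/7 = 43; the one in [0, 43) is -406 mod 43 = 24.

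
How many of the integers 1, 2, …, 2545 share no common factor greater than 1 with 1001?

1831

1001 = 7·11·13. Inclusion–exclusion on these primes:
2545 − ⌊2545/7⌋ − ⌊2545/11⌋ − ⌊2545/13⌋ + ⌊2545/77⌋ + ⌊2545/91⌋ + ⌊2545/143⌋ − ⌊2545/1001⌋ = 1831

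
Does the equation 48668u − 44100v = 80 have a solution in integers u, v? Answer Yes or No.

By Bézout, 48668u − 44100v = 80 has integer solutions iff gcd(48668, 44100) | 80.
Euclid: 48668 = 1·44100 + 4568; 44100 = 9·4568 + 2988; 4568 = 1·2988 + 1580; 2988 = 1·1580 + 1408; 1580 = 1·1408 + 172; 1408 = 8·172 + 32; 172 = 5·32 + 12; 32 = 2·12 + 8; 12 = 1·8 + 4; 8 = 2·4 + 0. gcd = 4; 80 mod 4 = 0. Yes.

Yes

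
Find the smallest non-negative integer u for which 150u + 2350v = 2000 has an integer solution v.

Reduce mod 2350: 150u ≡ 2000 (mod 2350). With g = gcd(150, 2350) = 50 dividing 2000, divide through: 3u ≡ 40 (mod 47).
Since gcd(3, 47) = 1, u ≡ 40·(3)⁻¹ ≡ 29 (mod 47). Smallest non-negative: 29.

29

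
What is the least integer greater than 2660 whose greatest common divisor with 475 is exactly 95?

2755

475 = 95·5. Any k with gcd(k, 475) = 95 is a multiple of 95, say 95s, with s coprime to 5.
Need s > 2660/95, so s ≥ 29. First s ≥ 29 with gcd(s, 5) = 1 is s = 29. Thus k = 95·29 = 2755.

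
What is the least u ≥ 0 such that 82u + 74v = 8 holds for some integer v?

Reduce mod 74: 82u ≡ 8 (mod 74). With g = gcd(82, 74) = 2 dividing 8, divide through: 41u ≡ 4 (mod 37).
Since gcd(41, 37) = 1, u ≡ 4·(41)⁻¹ ≡ 1 (mod 37). Smallest non-negative: 1.

1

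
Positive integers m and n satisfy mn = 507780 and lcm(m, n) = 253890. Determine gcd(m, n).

From gcd × lcm = mn: gcd = 507780 / 253890 = 2.

2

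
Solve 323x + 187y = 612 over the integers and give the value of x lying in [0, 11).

10

Euclid: 323 = 1·187 + 136; 187 = 1·136 + 51; 136 = 2·51 + 34; 51 = 1·34 + 17; 34 = 2·17 + 0 → gcd = 17; 612 = 17·36.
Back-substitution yields 323·(-4) + 187·(7) = 17, so one solution is x = -4·36 = -144, y = 7·36 = 252.
Solutions in x differ by 187/17 = 11; the one in [0, 11) is -144 mod 11 = 10.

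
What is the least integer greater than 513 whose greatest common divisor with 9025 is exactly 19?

Multiples of 19 above 513: 19·28, 19·29, … . Need the cofactor coprime to 9025/19 = 475.
Checking s = 28, 29, … the first with gcd(s, 475) = 1 is s = 28, giving 532.

532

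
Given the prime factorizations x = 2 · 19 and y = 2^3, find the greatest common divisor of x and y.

min exponent per shared prime: 2 = 2

2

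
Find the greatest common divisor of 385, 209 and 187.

385 = 5 · 7 · 11; 209 = 11 · 19; 187 = 11 · 17
gcd takes min exponent of each prime: 11 = 11

11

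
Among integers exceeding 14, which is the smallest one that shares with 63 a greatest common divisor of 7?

28

63 = 7·9. Any a with gcd(a, 63) = 7 is a multiple of 7, say 7s, with s coprime to 9.
Need s > 14/7, so s ≥ 3. First s ≥ 3 with gcd(s, 9) = 1 is s = 4. Thus a = 7·4 = 28.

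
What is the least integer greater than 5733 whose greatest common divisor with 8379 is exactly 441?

Multiples of 441 above 5733: 441·14, 441·15, … . Need the cofactor coprime to 8379/441 = 19.
Checking s = 14, 15, … the first with gcd(s, 19) = 1 is s = 14, giving 6174.

6174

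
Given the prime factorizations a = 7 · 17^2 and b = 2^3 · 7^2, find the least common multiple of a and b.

113288

max exponent per prime: 2^3 · 7^2 · 17^2 = 113288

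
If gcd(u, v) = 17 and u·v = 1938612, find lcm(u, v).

Since gcd(u,v)·lcm(u,v) = uv, lcm = 1938612/17 = 114036.

114036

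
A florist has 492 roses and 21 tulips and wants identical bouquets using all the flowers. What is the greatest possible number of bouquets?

3

492 = 2² · 3 · 41
21 = 3 · 7
Common: 3 = 3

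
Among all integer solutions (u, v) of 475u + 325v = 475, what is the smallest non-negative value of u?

1

gcd(475, 325) = 25 (Euclid: 475 = 1·325 + 150; 325 = 2·150 + 25; 150 = 6·25 + 0), and 25 | 475.
Extended Euclid: 475·(-2) + 325·(3) = 25. Scale by 19: u₀ = -38.
General solution u = u₀ + 13t; reducing mod 13 gives u = 1 (and v = 0).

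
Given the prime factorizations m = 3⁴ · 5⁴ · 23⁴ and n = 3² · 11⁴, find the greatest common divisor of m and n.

9

min exponent per shared prime: 3² = 9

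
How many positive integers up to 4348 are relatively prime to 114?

114 = 2·3·19. Inclusion–exclusion on these primes:
4348 − ⌊4348/2⌋ − ⌊4348/3⌋ − ⌊4348/19⌋ + ⌊4348/6⌋ + ⌊4348/38⌋ + ⌊4348/57⌋ − ⌊4348/114⌋ = 1373

1373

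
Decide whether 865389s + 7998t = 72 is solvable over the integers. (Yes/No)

Yes

gcd(865389, 7998): 865389 = 108·7998 + 1605; 7998 = 4·1605 + 1578; 1605 = 1·1578 + 27; 1578 = 58·27 + 12; 27 = 2·12 + 3; 12 = 4·3 + 0 → 3
3 divides 72, so a solution exists.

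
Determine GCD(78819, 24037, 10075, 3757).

13

78819 = 3 · 13 · 43 · 47; 24037 = 13 · 43²; 10075 = 5² · 13 · 31; 3757 = 13 · 17²
gcd takes min exponent of each prime: 13 = 13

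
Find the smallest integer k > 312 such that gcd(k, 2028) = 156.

2028 = 156·13. Any k with gcd(k, 2028) = 156 is a multiple of 156, say 156s, with s coprime to 13.
Need s > 312/156, so s ≥ 3. First s ≥ 3 with gcd(s, 13) = 1 is s = 3. Thus k = 156·3 = 468.

468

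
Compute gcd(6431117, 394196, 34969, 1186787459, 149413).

3179

6431117 = 7 · 11 · 17⁴; 394196 = 2² · 11 · 17² · 31; 34969 = 11² · 17²; 1186787459 = 11 · 13² · 17² · 47²; 149413 = 11 · 17² · 47
gcd takes min exponent of each prime: 11 · 17² = 3179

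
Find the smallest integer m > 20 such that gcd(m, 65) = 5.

25

gcd(m, 65) = 5 forces 5 | m; write m = 5s. Then gcd(5s, 5·13) = 5·gcd(s, 13), so need gcd(s, 13) = 1.
5s > 20 gives s ≥ 5. The least s ≥ 5 coprime to 13 is 5, so m = 5·5 = 25.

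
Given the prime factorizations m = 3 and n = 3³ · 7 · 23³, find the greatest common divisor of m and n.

3

min exponent per shared prime: 3 = 3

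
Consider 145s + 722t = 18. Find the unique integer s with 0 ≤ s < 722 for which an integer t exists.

30

Euclid: 722 = 4·145 + 142; 145 = 1·142 + 3; 142 = 47·3 + 1; 3 = 3·1 + 0 → gcd = 1; 18 = 1·18.
Back-substitution yields 145·(-239) + 722·(48) = 1, so one solution is s = -239·18 = -4302, t = 48·18 = 864.
Solutions in s differ by 722/1 = 722; the one in [0, 722) is -4302 mod 722 = 30.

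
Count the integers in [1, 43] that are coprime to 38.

21

Prime factors of 38: 2, 19. Count integers ≤ 43 divisible by none of them.
By inclusion–exclusion: 43 − ⌊43/2⌋ − ⌊43/19⌋ + ⌊43/38⌋ = 21.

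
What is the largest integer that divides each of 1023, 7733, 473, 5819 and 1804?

1023 = 3 · 11 · 31; 7733 = 11 · 19 · 37; 473 = 11 · 43; 5819 = 11 · 23²; 1804 = 2² · 11 · 41
gcd takes min exponent of each prime: 11 = 11

11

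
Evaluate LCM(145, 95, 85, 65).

608855

145 = 5 · 29; 95 = 5 · 19; 85 = 5 · 17; 65 = 5 · 13
lcm takes max exponent of each prime: 5 · 13 · 17 · 19 · 29 = 608855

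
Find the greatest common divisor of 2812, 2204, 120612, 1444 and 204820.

2812 = 2² · 19 · 37; 2204 = 2² · 19 · 29; 120612 = 2² · 3 · 19 · 23²; 1444 = 2² · 19²; 204820 = 2² · 5 · 7² · 11 · 19
gcd takes min exponent of each prime: 2² · 19 = 76

76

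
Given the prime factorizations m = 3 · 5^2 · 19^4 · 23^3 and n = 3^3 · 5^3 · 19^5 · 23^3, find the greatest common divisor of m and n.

118921170525

min exponent per shared prime: 3 · 5^2 · 19^4 · 23^3 = 118921170525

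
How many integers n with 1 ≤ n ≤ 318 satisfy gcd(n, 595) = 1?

206

595 = 5·7·17. Inclusion–exclusion on these primes:
318 − ⌊318/5⌋ − ⌊318/7⌋ − ⌊318/17⌋ + ⌊318/35⌋ + ⌊318/85⌋ + ⌊318/119⌋ − ⌊318/595⌋ = 206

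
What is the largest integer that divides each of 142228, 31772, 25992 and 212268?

4

142228 = 2² · 31² · 37; 31772 = 2² · 13² · 47; 25992 = 2³ · 3² · 19²; 212268 = 2² · 3 · 7² · 19²
gcd takes min exponent of each prime: 2² = 4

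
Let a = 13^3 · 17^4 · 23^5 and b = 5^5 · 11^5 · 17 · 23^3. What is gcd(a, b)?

min exponent per shared prime: 17 · 23^3 = 206839

206839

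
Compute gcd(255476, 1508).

52

Euclid: 255476 = 169·1508 + 624; 1508 = 2·624 + 260; 624 = 2·260 + 104; 260 = 2·104 + 52; 104 = 2·52 + 0. Last nonzero remainder: 52.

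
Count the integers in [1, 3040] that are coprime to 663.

Prime factors of 663: 3, 13, 17. Count integers ≤ 3040 divisible by none of them.
By inclusion–exclusion: 3040 − ⌊3040/3⌋ − ⌊3040/13⌋ − ⌊3040/17⌋ + ⌊3040/39⌋ + ⌊3040/51⌋ + ⌊3040/221⌋ − ⌊3040/663⌋ = 1761.

1761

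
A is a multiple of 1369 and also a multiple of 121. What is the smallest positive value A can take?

1369 = 37²; 121 = 11²
max exponents: 11² · 37² = 165649

165649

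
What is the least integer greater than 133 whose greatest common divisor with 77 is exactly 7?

140

gcd(k, 77) = 7 forces 7 | k; write k = 7s. Then gcd(7s, 7·11) = 7·gcd(s, 11), so need gcd(s, 11) = 1.
7s > 133 gives s ≥ 20. The least s ≥ 20 coprime to 11 is 20, so k = 7·20 = 140.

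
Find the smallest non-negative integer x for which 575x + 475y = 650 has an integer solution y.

gcd(575, 475) = 25 (Euclid: 575 = 1·475 + 100; 475 = 4·100 + 75; 100 = 1·75 + 25; 75 = 3·25 + 0), and 25 | 650.
Extended Euclid: 575·(5) + 475·(-6) = 25. Scale by 26: x₀ = 130.
General solution x = x₀ + 19t; reducing mod 19 gives x = 16 (and y = -18).

16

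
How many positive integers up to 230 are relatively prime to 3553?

Prime factors of 3553: 11, 17, 19. Count integers ≤ 230 divisible by none of them.
By inclusion–exclusion: 230 − ⌊230/11⌋ − ⌊230/17⌋ − ⌊230/19⌋ + ⌊230/187⌋ + ⌊230/209⌋ + ⌊230/323⌋ − ⌊230/3553⌋ = 187.

187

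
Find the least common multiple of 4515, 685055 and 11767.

lcm(4515, 685055) = 4515·685055/gcd = 3093023325/35 = 88372095
lcm(88372095, 11767) = 88372095·11767/gcd = 1039874441865/7 = 148553491695

148553491695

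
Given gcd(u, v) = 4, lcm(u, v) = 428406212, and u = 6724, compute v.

254852

u·v = gcd·lcm = 4·428406212 = 1713624848, so v = 1713624848/6724 = 254852.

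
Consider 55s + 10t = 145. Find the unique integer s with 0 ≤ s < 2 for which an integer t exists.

gcd(55, 10) = 5 (Euclid: 55 = 5·10 + 5; 10 = 2·5 + 0), and 5 | 145.
Extended Euclid: 55·(1) + 10·(-5) = 5. Scale by 29: s₀ = 29.
General solution s = s₀ + 2k; reducing mod 2 gives s = 1 (and t = 9).

1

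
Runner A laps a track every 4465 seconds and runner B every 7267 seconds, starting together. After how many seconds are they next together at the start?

4465 = 5 · 19 · 47; 7267 = 13² · 43
max exponents: 5 · 13² · 19 · 43 · 47 = 32447155

32447155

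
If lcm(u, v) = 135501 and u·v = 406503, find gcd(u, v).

gcd·lcm = product, so gcd = 406503/135501 = 3.

3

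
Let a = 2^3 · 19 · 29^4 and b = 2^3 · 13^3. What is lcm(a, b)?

236192246264

max exponent per prime: 2^3 · 13^3 · 19 · 29^4 = 236192246264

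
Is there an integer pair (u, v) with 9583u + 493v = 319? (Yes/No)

By Bézout, 9583u + 493v = 319 has integer solutions iff gcd(9583, 493) | 319.
Euclid: 9583 = 19·493 + 216; 493 = 2·216 + 61; 216 = 3·61 + 33; 61 = 1·33 + 28; 33 = 1·28 + 5; 28 = 5·5 + 3; 5 = 1·3 + 2; 3 = 1·2 + 1; 2 = 2·1 + 0. gcd = 1; 319 mod 1 = 0. Yes.

Yes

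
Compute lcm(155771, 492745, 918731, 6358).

13955523890

155771 = 7² · 11 · 17²; 492745 = 5 · 11 · 17² · 31; 918731 = 11 · 17⁴; 6358 = 2 · 11 · 17²
lcm takes max exponent of each prime: 2 · 5 · 7² · 11 · 17⁴ · 31 = 13955523890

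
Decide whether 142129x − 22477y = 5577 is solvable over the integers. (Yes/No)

By Bézout, 142129x − 22477y = 5577 has integer solutions iff gcd(142129, 22477) | 5577.
Euclid: 142129 = 6·22477 + 7267; 22477 = 3·7267 + 676; 7267 = 10·676 + 507; 676 = 1·507 + 169; 507 = 3·169 + 0. gcd = 169; 5577 mod 169 = 0. Yes.

Yes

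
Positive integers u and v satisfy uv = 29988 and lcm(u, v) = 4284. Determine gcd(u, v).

7

From gcd × lcm = uv: gcd = 29988 / 4284 = 7.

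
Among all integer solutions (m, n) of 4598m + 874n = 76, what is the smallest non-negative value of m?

8

Euclid: 4598 = 5·874 + 228; 874 = 3·228 + 190; 228 = 1·190 + 38; 190 = 5·38 + 0 → gcd = 38; 76 = 38·2.
Back-substitution yields 4598·(4) + 874·(-21) = 38, so one solution is m = 4·2 = 8, n = -21·2 = -42.
Solutions in m differ by 874/38 = 23; the one in [0, 23) is 8 mod 23 = 8.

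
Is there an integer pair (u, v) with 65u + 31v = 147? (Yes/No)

Yes

By Bézout, 65u + 31v = 147 has integer solutions iff gcd(65, 31) | 147.
Euclid: 65 = 2·31 + 3; 31 = 10·3 + 1; 3 = 3·1 + 0. gcd = 1; 147 mod 1 = 0. Yes.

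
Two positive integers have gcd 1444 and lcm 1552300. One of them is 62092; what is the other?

Using uv = gcd(u,v)·lcm(u,v) = 1444·1552300 = 2241521200, we get v = 2241521200/62092 = 36100.

36100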